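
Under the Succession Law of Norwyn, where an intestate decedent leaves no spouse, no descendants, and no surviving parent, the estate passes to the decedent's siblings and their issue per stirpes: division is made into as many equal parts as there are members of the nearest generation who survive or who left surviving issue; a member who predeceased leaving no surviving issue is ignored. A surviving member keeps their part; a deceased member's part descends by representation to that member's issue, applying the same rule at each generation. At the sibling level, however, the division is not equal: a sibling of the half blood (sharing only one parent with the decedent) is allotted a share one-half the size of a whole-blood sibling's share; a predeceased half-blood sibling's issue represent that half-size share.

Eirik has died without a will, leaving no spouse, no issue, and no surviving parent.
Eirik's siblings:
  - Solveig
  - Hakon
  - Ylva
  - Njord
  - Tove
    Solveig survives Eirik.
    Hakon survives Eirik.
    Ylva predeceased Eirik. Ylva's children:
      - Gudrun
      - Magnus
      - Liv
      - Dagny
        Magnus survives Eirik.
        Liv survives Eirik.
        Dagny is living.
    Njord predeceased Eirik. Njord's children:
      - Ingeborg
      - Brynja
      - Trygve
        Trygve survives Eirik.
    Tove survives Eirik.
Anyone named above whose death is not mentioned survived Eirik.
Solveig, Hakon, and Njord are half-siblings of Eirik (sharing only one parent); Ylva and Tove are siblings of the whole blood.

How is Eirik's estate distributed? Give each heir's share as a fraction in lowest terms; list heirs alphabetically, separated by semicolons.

Brynja 1/21; Dagny 1/14; Gudrun 1/14; Hakon 1/7; Ingeborg 1/21; Liv 1/14; Magnus 1/14; Solveig 1/7; Tove 2/7; Trygve 1/21

No spouse, descendants, or parent survives, so the estate passes to Eirik's siblings per stirpes.
Half-blood siblings count for one-half the weight of whole-blood siblings at the initial division.
Dividing 1 in proportion to weights (total weight 7/2): Solveig (weight 1/2) → 1/7; Hakon (weight 1/2) → 1/7; Ylva (weight 1) → 2/7; Njord (weight 1/2) → 1/7; Tove (weight 1) → 2/7.
Solveig is living and takes 1/7.
Hakon is living and takes 1/7.
Ylva predeceased; the 2/7 allotted to Ylva's branch passes to Ylva's issue by representation.
The 2/7 is divided into 4 equal shares of 1/14 among Gudrun, Magnus, Liv, Dagny.
Gudrun is living and takes 1/14.
Magnus is living and takes 1/14.
Liv is living and takes 1/14.
Dagny is living and takes 1/14.
Njord predeceased; the 1/7 allotted to Njord's branch passes to Njord's issue by representation.
The 1/7 is divided into 3 equal shares of 1/21 among Ingeborg, Brynja, Trygve.
Ingeborg is living and takes 1/21.
Brynja is living and takes 1/21.
Trygve is living and takes 1/21.
Tove is living and takes 2/7.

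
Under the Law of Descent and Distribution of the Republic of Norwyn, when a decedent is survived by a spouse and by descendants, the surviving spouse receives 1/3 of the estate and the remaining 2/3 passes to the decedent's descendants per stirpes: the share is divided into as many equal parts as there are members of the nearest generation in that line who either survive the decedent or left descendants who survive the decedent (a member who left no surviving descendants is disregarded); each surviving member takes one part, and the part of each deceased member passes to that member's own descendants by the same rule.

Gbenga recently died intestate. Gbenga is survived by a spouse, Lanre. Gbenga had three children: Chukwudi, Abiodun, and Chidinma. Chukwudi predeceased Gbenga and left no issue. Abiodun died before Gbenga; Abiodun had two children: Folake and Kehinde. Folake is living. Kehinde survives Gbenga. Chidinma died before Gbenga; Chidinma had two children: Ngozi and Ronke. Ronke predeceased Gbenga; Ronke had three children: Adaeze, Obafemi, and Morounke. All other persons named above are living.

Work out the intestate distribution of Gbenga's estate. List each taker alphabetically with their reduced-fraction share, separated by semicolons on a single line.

Lanre, as surviving spouse, takes 1/3.
The remaining 2/3 passes to Gbenga's descendants per stirpes.
Chukwudi left no surviving issue, so that branch lapses and is disregarded.
The 2/3 is divided into 2 equal shares of 1/3 among Abiodun, Chidinma.
Abiodun predeceased; the 1/3 allotted to Abiodun's branch passes to Abiodun's issue by representation.
The 1/3 is divided into 2 equal shares of 1/6 among Folake, Kehinde.
Folake is living and takes 1/6.
Kehinde is living and takes 1/6.
Chidinma predeceased; the 1/3 allotted to Chidinma's branch passes to Chidinma's issue by representation.
The 1/3 is divided into 2 equal shares of 1/6 among Ngozi, Ronke.
Ngozi is living and takes 1/6.
Ronke predeceased; the 1/6 allotted to Ronke's branch passes to Ronke's issue by representation.
The 1/6 is divided into 3 equal shares of 1/18 among Adaeze, Obafemi, Morounke.
Adaeze is living and takes 1/18.
Obafemi is living and takes 1/18.
Morounke is living and takes 1/18.

Adaeze 1/18; Folake 1/6; Kehinde 1/6; Lanre 1/3; Morounke 1/18; Ngozi 1/6; Obafemi 1/18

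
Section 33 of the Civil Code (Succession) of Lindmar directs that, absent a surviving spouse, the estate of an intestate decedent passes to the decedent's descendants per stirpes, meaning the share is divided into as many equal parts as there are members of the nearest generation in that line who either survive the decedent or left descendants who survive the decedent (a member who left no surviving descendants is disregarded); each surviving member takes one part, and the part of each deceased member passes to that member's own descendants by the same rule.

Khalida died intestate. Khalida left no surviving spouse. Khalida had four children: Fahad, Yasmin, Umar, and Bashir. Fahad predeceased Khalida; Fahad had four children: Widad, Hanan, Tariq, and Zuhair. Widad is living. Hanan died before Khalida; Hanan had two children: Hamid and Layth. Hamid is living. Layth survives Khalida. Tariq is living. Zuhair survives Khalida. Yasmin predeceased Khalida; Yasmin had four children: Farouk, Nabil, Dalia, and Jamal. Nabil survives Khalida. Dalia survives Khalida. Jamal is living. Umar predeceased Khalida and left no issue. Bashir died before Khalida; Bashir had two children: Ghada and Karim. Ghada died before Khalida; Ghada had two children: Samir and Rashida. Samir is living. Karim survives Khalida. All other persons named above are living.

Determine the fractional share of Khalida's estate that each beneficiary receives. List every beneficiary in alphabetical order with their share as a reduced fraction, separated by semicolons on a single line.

There is no surviving spouse, so the entire estate passes to Khalida's descendants per stirpes.
Umar left no surviving issue, so that branch lapses and is disregarded.
The estate is divided into 3 equal shares of 1/3 among Fahad, Yasmin, Bashir.
Fahad predeceased; the 1/3 allotted to Fahad's branch passes to Fahad's issue by representation.
The 1/3 is divided into 4 equal shares of 1/12 among Widad, Hanan, Tariq, Zuhair.
Widad is living and takes 1/12.
Hanan predeceased; the 1/12 allotted to Hanan's branch passes to Hanan's issue by representation.
The 1/12 is divided into 2 equal shares of 1/24 among Hamid, Layth.
Hamid is living and takes 1/24.
Layth is living and takes 1/24.
Tariq is living and takes 1/12.
Zuhair is living and takes 1/12.
Yasmin predeceased; the 1/3 allotted to Yasmin's branch passes to Yasmin's issue by representation.
The 1/3 is divided into 4 equal shares of 1/12 among Farouk, Nabil, Dalia, Jamal.
Farouk is living and takes 1/12.
Nabil is living and takes 1/12.
Dalia is living and takes 1/12.
Jamal is living and takes 1/12.
Bashir predeceased; the 1/3 allotted to Bashir's branch passes to Bashir's issue by representation.
The 1/3 is divided into 2 equal shares of 1/6 among Ghada, Karim.
Ghada predeceased; the 1/6 allotted to Ghada's branch passes to Ghada's issue by representation.
The 1/6 is divided into 2 equal shares of 1/12 among Samir, Rashida.
Samir is living and takes 1/12.
Rashida is living and takes 1/12.
Karim is living and takes 1/6.

Dalia 1/12; Farouk 1/12; Hamid 1/24; Jamal 1/12; Karim 1/6; Layth 1/24; Nabil 1/12; Rashida 1/12; Samir 1/12; Tariq 1/12; Widad 1/12; Zuhair 1/12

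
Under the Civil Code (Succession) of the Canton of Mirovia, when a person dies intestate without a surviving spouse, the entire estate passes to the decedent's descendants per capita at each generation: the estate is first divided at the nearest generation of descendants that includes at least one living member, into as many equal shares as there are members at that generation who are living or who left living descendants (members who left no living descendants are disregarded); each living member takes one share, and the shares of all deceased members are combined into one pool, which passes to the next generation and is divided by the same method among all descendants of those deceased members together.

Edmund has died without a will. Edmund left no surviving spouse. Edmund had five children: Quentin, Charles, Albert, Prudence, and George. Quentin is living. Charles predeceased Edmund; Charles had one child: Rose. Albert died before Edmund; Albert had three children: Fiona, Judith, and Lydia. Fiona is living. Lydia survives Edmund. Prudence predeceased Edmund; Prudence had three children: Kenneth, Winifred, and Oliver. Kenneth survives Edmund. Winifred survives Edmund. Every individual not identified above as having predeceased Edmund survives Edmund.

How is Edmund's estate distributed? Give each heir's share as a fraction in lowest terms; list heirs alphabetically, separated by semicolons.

There is no surviving spouse, so the entire estate passes to Edmund's descendants per capita at each generation.
At generation 1 (Quentin, Charles, Albert, Prudence, George) there are 5 shares of (1)/5 = 1/5 each.
Living: Quentin and George — each takes 1/5.
Deceased: Charles, Albert, and Prudence. Their combined 3/5 is pooled and carried to generation 2.
At generation 2 (Rose, Fiona, Judith, Lydia, Kenneth, Winifred, Oliver) there are 7 shares of (3/5)/7 = 3/35 each.
Living: Rose, Fiona, Judith, Lydia, Kenneth, Winifred, and Oliver — each takes 3/35.

Fiona 3/35; George 1/5; Judith 3/35; Kenneth 3/35; Lydia 3/35; Oliver 3/35; Quentin 1/5; Rose 3/35; Winifred 3/35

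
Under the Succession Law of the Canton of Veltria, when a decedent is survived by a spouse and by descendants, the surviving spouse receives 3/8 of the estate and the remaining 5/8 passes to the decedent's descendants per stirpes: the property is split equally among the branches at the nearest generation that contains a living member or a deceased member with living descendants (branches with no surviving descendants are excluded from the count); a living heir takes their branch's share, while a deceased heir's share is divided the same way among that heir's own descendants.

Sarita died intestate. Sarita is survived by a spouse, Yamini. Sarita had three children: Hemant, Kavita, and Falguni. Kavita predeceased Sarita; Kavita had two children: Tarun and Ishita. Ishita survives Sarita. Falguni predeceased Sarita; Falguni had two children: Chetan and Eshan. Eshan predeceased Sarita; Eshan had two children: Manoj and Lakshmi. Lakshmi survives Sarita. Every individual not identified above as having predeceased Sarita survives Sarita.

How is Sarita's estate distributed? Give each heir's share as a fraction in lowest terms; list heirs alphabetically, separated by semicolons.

Chetan 5/48; Hemant 5/24; Ishita 5/48; Lakshmi 5/96; Manoj 5/96; Tarun 5/48; Yamini 3/8

Yamini, as surviving spouse, takes 3/8.
The remaining 5/8 passes to Sarita's descendants per stirpes.
The 5/8 is divided into 3 equal shares of 5/24 among Hemant, Kavita, Falguni.
Hemant is living and takes 5/24.
Kavita predeceased; the 5/24 allotted to Kavita's branch passes to Kavita's issue by representation.
The 5/24 is divided into 2 equal shares of 5/48 among Tarun, Ishita.
Tarun is living and takes 5/48.
Ishita is living and takes 5/48.
Falguni predeceased; the 5/24 allotted to Falguni's branch passes to Falguni's issue by representation.
The 5/24 is divided into 2 equal shares of 5/48 among Chetan, Eshan.
Chetan is living and takes 5/48.
Eshan predeceased; the 5/48 allotted to Eshan's branch passes to Eshan's issue by representation.
The 5/48 is divided into 2 equal shares of 5/96 among Manoj, Lakshmi.
Manoj is living and takes 5/96.
Lakshmi is living and takes 5/96.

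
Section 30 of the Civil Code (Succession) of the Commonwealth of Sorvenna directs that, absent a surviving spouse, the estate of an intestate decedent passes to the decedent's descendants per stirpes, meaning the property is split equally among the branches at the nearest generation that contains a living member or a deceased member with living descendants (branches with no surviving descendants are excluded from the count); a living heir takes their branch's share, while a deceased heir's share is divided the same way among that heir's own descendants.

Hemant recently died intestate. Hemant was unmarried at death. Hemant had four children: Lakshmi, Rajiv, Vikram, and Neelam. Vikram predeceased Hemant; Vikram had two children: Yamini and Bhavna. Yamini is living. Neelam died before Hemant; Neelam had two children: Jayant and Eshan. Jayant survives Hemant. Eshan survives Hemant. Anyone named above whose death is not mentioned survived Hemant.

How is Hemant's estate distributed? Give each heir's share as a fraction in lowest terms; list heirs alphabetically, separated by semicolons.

There is no surviving spouse, so the entire estate passes to Hemant's descendants per stirpes.
The estate is divided into 4 equal shares of 1/4 among Lakshmi, Rajiv, Vikram, Neelam.
Lakshmi is living and takes 1/4.
Rajiv is living and takes 1/4.
Vikram predeceased; the 1/4 allotted to Vikram's branch passes to Vikram's issue by representation.
The 1/4 is divided into 2 equal shares of 1/8 among Yamini, Bhavna.
Yamini is living and takes 1/8.
Bhavna is living and takes 1/8.
Neelam predeceased; the 1/4 allotted to Neelam's branch passes to Neelam's issue by representation.
The 1/4 is divided into 2 equal shares of 1/8 among Jayant, Eshan.
Jayant is living and takes 1/8.
Eshan is living and takes 1/8.

Bhavna 1/8; Eshan 1/8; Jayant 1/8; Lakshmi 1/4; Rajiv 1/4; Yamini 1/8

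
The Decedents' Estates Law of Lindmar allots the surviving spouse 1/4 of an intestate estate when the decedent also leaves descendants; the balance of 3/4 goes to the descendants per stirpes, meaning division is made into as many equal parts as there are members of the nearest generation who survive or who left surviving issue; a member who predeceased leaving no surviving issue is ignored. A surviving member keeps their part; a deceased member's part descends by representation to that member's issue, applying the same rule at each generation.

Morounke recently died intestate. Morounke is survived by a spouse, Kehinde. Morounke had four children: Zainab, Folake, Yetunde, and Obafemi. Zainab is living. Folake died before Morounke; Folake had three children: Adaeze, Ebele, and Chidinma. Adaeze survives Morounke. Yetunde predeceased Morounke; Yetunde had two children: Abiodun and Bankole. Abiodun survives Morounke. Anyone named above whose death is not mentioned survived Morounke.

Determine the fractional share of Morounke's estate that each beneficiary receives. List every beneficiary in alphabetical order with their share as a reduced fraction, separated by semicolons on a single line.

Kehinde, as surviving spouse, takes 1/4.
The remaining 3/4 passes to Morounke's descendants per stirpes.
The 3/4 is divided into 4 equal shares of 3/16 among Zainab, Folake, Yetunde, Obafemi.
Zainab is living and takes 3/16.
Folake predeceased; the 3/16 allotted to Folake's branch passes to Folake's issue by representation.
The 3/16 is divided into 3 equal shares of 1/16 among Adaeze, Ebele, Chidinma.
Adaeze is living and takes 1/16.
Ebele is living and takes 1/16.
Chidinma is living and takes 1/16.
Yetunde predeceased; the 3/16 allotted to Yetunde's branch passes to Yetunde's issue by representation.
The 3/16 is divided into 2 equal shares of 3/32 among Abiodun, Bankole.
Abiodun is living and takes 3/32.
Bankole is living and takes 3/32.
Obafemi is living and takes 3/16.

Abiodun 3/32; Adaeze 1/16; Bankole 3/32; Chidinma 1/16; Ebele 1/16; Kehinde 1/4; Obafemi 3/16; Zainab 3/16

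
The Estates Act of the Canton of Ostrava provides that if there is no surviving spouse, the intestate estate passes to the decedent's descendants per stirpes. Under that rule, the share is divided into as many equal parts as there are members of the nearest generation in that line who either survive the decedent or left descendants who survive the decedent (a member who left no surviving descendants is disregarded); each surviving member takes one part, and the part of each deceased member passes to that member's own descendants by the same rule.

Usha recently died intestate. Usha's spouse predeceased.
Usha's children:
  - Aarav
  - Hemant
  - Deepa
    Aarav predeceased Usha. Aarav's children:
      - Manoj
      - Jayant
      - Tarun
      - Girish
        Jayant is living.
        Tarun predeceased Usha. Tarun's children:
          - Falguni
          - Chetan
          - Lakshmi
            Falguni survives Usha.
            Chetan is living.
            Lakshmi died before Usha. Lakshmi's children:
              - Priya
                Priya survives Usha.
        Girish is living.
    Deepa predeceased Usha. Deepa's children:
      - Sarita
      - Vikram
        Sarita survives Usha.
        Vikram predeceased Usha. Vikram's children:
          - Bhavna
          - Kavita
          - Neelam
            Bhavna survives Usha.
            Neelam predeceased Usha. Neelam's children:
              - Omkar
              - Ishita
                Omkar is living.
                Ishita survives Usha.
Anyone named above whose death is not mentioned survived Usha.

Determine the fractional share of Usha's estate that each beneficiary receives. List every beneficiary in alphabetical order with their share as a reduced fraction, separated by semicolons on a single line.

Bhavna 1/18; Chetan 1/36; Falguni 1/36; Girish 1/12; Hemant 1/3; Ishita 1/36; Jayant 1/12; Kavita 1/18; Manoj 1/12; Omkar 1/36; Priya 1/36; Sarita 1/6

There is no surviving spouse, so the entire estate passes to Usha's descendants per stirpes.
The estate is divided into 3 equal shares of 1/3 among Aarav, Hemant, Deepa.
Aarav predeceased; the 1/3 allotted to Aarav's branch passes to Aarav's issue by representation.
The 1/3 is divided into 4 equal shares of 1/12 among Manoj, Jayant, Tarun, Girish.
Manoj is living and takes 1/12.
Jayant is living and takes 1/12.
Tarun predeceased; the 1/12 allotted to Tarun's branch passes to Tarun's issue by representation.
The 1/12 is divided into 3 equal shares of 1/36 among Falguni, Chetan, Lakshmi.
Falguni is living and takes 1/36.
Chetan is living and takes 1/36.
Lakshmi predeceased; the 1/36 allotted to Lakshmi's branch passes to Lakshmi's issue by representation.
Priya is the sole taker at this level and receives the full 1/36.
Girish is living and takes 1/12.
Hemant is living and takes 1/3.
Deepa predeceased; the 1/3 allotted to Deepa's branch passes to Deepa's issue by representation.
The 1/3 is divided into 2 equal shares of 1/6 among Sarita, Vikram.
Sarita is living and takes 1/6.
Vikram predeceased; the 1/6 allotted to Vikram's branch passes to Vikram's issue by representation.
The 1/6 is divided into 3 equal shares of 1/18 among Bhavna, Kavita, Neelam.
Bhavna is living and takes 1/18.
Kavita is living and takes 1/18.
Neelam predeceased; the 1/18 allotted to Neelam's branch passes to Neelam's issue by representation.
The 1/18 is divided into 2 equal shares of 1/36 among Omkar, Ishita.
Omkar is living and takes 1/36.
Ishita is living and takes 1/36.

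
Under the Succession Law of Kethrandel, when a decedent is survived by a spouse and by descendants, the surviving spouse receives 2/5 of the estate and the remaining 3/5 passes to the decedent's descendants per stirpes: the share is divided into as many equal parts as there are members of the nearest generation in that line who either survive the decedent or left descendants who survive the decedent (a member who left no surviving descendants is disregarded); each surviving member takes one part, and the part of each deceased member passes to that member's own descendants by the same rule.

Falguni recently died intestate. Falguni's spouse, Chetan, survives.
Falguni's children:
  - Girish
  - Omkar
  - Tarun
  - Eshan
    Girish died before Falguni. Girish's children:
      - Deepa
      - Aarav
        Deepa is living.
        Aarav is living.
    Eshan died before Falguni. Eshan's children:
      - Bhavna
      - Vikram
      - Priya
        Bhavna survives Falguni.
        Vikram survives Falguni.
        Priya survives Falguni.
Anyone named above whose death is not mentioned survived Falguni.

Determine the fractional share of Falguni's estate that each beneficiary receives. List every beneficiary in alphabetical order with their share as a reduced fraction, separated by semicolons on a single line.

Aarav 3/40; Bhavna 1/20; Chetan 2/5; Deepa 3/40; Omkar 3/20; Priya 1/20; Tarun 3/20; Vikram 1/20

Chetan, as surviving spouse, takes 2/5.
The remaining 3/5 passes to Falguni's descendants per stirpes.
The 3/5 is divided into 4 equal shares of 3/20 among Girish, Omkar, Tarun, Eshan.
Girish predeceased; the 3/20 allotted to Girish's branch passes to Girish's issue by representation.
The 3/20 is divided into 2 equal shares of 3/40 among Deepa, Aarav.
Deepa is living and takes 3/40.
Aarav is living and takes 3/40.
Omkar is living and takes 3/20.
Tarun is living and takes 3/20.
Eshan predeceased; the 3/20 allotted to Eshan's branch passes to Eshan's issue by representation.
The 3/20 is divided into 3 equal shares of 1/20 among Bhavna, Vikram, Priya.
Bhavna is living and takes 1/20.
Vikram is living and takes 1/20.
Priya is living and takes 1/20.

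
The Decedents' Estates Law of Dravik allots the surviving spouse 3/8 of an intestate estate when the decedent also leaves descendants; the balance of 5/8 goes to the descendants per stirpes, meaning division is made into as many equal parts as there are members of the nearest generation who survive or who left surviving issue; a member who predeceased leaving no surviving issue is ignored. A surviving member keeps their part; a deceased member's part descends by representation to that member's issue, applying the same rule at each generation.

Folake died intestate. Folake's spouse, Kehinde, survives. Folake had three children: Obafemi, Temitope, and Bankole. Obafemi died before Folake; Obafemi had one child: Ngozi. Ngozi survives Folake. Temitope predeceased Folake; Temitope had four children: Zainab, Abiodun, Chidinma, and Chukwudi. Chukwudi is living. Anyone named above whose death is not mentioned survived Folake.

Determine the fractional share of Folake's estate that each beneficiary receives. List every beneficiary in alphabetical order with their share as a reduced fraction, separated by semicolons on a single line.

Abiodun 5/96; Bankole 5/24; Chidinma 5/96; Chukwudi 5/96; Kehinde 3/8; Ngozi 5/24; Zainab 5/96

Kehinde, as surviving spouse, takes 3/8.
The remaining 5/8 passes to Folake's descendants per stirpes.
The 5/8 is divided into 3 equal shares of 5/24 among Obafemi, Temitope, Bankole.
Obafemi predeceased; the 5/24 allotted to Obafemi's branch passes to Obafemi's issue by representation.
Ngozi is the sole taker at this level and receives the full 5/24.
Temitope predeceased; the 5/24 allotted to Temitope's branch passes to Temitope's issue by representation.
The 5/24 is divided into 4 equal shares of 5/96 among Zainab, Abiodun, Chidinma, Chukwudi.
Zainab is living and takes 5/96.
Abiodun is living and takes 5/96.
Chidinma is living and takes 5/96.
Chukwudi is living and takes 5/96.
Bankole is living and takes 5/24.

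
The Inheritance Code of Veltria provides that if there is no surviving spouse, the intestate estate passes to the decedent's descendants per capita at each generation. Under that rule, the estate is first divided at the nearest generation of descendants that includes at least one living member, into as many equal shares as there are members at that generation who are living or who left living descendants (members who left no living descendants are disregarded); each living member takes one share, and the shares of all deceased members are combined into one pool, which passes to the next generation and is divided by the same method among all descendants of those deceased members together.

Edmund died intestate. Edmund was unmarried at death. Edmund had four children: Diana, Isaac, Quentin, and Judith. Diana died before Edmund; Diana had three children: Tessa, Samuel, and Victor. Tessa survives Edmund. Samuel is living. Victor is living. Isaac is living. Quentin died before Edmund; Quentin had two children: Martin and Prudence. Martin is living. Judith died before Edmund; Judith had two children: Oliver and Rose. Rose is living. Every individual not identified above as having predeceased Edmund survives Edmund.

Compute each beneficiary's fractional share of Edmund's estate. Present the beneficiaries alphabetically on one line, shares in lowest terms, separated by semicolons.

Isaac 1/4; Martin 3/28; Oliver 3/28; Prudence 3/28; Rose 3/28; Samuel 3/28; Tessa 3/28; Victor 3/28

There is no surviving spouse, so the entire estate passes to Edmund's descendants per capita at each generation.
At generation 1 (Diana, Isaac, Quentin, Judith) there are 4 shares of (1)/4 = 1/4 each.
Living: Isaac — each takes 1/4.
Deceased: Diana, Quentin, and Judith. Their combined 3/4 is pooled and carried to generation 2.
At generation 2 (Tessa, Samuel, Victor, Martin, Prudence, Oliver, Rose) there are 7 shares of (3/4)/7 = 3/28 each.
Living: Tessa, Samuel, Victor, Martin, Prudence, Oliver, and Rose — each takes 3/28.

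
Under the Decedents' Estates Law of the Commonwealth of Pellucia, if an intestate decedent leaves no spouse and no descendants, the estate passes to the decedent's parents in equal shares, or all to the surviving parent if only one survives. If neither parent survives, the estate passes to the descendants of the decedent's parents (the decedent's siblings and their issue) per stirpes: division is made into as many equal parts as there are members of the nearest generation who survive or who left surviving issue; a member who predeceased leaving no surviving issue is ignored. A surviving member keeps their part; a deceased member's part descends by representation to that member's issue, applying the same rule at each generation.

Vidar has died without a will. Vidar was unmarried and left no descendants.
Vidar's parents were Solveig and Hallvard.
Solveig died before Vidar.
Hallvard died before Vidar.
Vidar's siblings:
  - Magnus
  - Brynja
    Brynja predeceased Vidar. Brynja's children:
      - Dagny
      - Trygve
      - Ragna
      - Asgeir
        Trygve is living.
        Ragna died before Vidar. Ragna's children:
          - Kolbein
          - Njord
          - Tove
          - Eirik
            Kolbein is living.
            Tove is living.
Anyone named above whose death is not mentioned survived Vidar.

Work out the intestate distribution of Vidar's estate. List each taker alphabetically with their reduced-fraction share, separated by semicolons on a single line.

Neither parent survives and there are no descendants, so the estate passes to Vidar's siblings and their issue per stirpes.
The estate is divided into 2 equal shares of 1/2 among Magnus, Brynja.
Magnus is living and takes 1/2.
Brynja predeceased; the 1/2 allotted to Brynja's branch passes to Brynja's issue by representation.
The 1/2 is divided into 4 equal shares of 1/8 among Dagny, Trygve, Ragna, Asgeir.
Dagny is living and takes 1/8.
Trygve is living and takes 1/8.
Ragna predeceased; the 1/8 allotted to Ragna's branch passes to Ragna's issue by representation.
The 1/8 is divided into 4 equal shares of 1/32 among Kolbein, Njord, Tove, Eirik.
Kolbein is living and takes 1/32.
Njord is living and takes 1/32.
Tove is living and takes 1/32.
Eirik is living and takes 1/32.
Asgeir is living and takes 1/8.

Asgeir 1/8; Dagny 1/8; Eirik 1/32; Kolbein 1/32; Magnus 1/2; Njord 1/32; Tove 1/32; Trygve 1/8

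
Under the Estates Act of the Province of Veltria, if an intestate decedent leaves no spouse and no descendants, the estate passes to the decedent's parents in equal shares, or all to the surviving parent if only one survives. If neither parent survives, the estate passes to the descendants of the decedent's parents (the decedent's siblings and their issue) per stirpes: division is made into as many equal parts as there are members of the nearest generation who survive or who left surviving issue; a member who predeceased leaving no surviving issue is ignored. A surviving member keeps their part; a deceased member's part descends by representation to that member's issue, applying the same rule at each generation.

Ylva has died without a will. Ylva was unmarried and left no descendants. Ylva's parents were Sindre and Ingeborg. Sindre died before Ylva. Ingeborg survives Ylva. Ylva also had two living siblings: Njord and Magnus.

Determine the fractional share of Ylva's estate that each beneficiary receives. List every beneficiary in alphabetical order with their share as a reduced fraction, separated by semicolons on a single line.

Only one parent, Ingeborg, survives, so Ingeborg takes the entire estate. The siblings take nothing because a surviving parent has priority.

Ingeborg 1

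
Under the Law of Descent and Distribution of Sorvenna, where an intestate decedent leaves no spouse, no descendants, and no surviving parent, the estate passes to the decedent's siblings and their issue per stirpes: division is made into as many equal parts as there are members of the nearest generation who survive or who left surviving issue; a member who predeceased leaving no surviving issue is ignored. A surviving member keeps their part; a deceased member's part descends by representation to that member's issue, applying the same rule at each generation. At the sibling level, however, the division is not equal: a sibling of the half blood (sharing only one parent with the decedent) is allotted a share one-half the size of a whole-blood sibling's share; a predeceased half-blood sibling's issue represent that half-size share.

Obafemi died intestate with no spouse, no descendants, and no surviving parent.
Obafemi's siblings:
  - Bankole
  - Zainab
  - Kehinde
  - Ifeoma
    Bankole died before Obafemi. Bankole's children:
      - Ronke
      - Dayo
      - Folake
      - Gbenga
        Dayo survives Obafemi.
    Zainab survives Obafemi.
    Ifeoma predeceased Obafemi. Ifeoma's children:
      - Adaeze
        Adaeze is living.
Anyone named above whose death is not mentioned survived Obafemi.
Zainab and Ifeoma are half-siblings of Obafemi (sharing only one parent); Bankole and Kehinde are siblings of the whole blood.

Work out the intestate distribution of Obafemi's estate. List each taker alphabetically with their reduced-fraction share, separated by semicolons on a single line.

Adaeze 1/6; Dayo 1/12; Folake 1/12; Gbenga 1/12; Kehinde 1/3; Ronke 1/12; Zainab 1/6

No spouse, descendants, or parent survives, so the estate passes to Obafemi's siblings per stirpes.
Half-blood siblings count for one-half the weight of whole-blood siblings at the initial division.
Dividing 1 in proportion to weights (total weight 3): Bankole (weight 1) → 1/3; Zainab (weight 1/2) → 1/6; Kehinde (weight 1) → 1/3; Ifeoma (weight 1/2) → 1/6.
Bankole predeceased; the 1/3 allotted to Bankole's branch passes to Bankole's issue by representation.
The 1/3 is divided into 4 equal shares of 1/12 among Ronke, Dayo, Folake, Gbenga.
Ronke is living and takes 1/12.
Dayo is living and takes 1/12.
Folake is living and takes 1/12.
Gbenga is living and takes 1/12.
Zainab is living and takes 1/6.
Kehinde is living and takes 1/3.
Ifeoma predeceased; the 1/6 allotted to Ifeoma's branch passes to Ifeoma's issue by representation.
Adaeze is the sole taker at this level and receives the full 1/6.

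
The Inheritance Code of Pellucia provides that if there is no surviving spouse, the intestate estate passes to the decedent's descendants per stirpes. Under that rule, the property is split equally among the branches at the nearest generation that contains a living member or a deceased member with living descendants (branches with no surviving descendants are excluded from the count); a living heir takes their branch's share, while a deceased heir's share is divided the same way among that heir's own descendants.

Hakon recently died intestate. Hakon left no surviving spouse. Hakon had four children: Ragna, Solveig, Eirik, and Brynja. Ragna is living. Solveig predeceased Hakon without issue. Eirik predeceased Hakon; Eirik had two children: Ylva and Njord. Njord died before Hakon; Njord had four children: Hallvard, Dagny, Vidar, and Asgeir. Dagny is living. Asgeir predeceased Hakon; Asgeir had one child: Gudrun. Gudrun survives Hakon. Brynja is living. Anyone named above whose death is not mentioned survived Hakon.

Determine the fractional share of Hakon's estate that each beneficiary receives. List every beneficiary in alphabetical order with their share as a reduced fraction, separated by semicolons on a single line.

There is no surviving spouse, so the entire estate passes to Hakon's descendants per stirpes.
Solveig left no surviving issue, so that branch lapses and is disregarded.
The estate is divided into 3 equal shares of 1/3 among Ragna, Eirik, Brynja.
Ragna is living and takes 1/3.
Eirik predeceased; the 1/3 allotted to Eirik's branch passes to Eirik's issue by representation.
The 1/3 is divided into 2 equal shares of 1/6 among Ylva, Njord.
Ylva is living and takes 1/6.
Njord predeceased; the 1/6 allotted to Njord's branch passes to Njord's issue by representation.
The 1/6 is divided into 4 equal shares of 1/24 among Hallvard, Dagny, Vidar, Asgeir.
Hallvard is living and takes 1/24.
Dagny is living and takes 1/24.
Vidar is living and takes 1/24.
Asgeir predeceased; the 1/24 allotted to Asgeir's branch passes to Asgeir's issue by representation.
Gudrun is the sole taker at this level and receives the full 1/24.
Brynja is living and takes 1/3.

Brynja 1/3; Dagny 1/24; Gudrun 1/24; Hallvard 1/24; Ragna 1/3; Vidar 1/24; Ylva 1/6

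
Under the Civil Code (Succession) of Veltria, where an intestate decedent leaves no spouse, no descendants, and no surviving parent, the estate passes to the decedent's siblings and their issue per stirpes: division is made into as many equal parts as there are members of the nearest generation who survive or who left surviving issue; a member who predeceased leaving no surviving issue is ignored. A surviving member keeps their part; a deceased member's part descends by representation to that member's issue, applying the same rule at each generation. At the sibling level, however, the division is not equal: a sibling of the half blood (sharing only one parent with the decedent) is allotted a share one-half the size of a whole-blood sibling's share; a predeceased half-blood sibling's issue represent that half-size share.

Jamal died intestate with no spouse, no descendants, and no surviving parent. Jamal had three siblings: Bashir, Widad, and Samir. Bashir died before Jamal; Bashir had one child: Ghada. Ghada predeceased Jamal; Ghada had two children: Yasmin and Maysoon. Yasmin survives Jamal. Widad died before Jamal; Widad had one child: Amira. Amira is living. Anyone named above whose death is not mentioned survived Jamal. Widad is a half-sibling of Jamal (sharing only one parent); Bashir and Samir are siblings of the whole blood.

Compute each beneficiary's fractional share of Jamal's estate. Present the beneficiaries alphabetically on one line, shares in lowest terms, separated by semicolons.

Amira 1/5; Maysoon 1/5; Samir 2/5; Yasmin 1/5

No spouse, descendants, or parent survives, so the estate passes to Jamal's siblings per stirpes.
Half-blood siblings count for one-half the weight of whole-blood siblings at the initial division.
Dividing 1 in proportion to weights (total weight 5/2): Bashir (weight 1) → 2/5; Widad (weight 1/2) → 1/5; Samir (weight 1) → 2/5.
Bashir predeceased; the 2/5 allotted to Bashir's branch passes to Bashir's issue by representation.
Ghada's line is the sole branch at this level, so the full 2/5 passes to Ghada's issue by representation.
The 2/5 is divided into 2 equal shares of 1/5 among Yasmin, Maysoon.
Yasmin is living and takes 1/5.
Maysoon is living and takes 1/5.
Widad predeceased; the 1/5 allotted to Widad's branch passes to Widad's issue by representation.
Amira is the sole taker at this level and receives the full 1/5.
Samir is living and takes 2/5.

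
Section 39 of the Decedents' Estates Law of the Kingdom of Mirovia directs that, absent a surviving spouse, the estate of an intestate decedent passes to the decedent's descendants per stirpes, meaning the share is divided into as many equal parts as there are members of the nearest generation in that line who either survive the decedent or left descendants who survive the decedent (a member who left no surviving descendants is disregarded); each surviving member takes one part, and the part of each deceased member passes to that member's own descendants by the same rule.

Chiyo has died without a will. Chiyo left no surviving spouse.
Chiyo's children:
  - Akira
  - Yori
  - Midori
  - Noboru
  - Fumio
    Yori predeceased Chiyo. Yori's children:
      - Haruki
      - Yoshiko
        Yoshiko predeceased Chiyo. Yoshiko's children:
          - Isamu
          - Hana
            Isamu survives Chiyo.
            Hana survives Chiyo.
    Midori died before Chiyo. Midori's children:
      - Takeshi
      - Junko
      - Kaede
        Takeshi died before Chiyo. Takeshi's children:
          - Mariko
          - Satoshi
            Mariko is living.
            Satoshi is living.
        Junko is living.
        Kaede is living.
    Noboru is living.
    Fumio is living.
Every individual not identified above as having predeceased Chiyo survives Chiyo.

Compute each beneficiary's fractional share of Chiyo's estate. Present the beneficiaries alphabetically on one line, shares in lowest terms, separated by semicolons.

Akira 1/5; Fumio 1/5; Hana 1/20; Haruki 1/10; Isamu 1/20; Junko 1/15; Kaede 1/15; Mariko 1/30; Noboru 1/5; Satoshi 1/30

There is no surviving spouse, so the entire estate passes to Chiyo's descendants per stirpes.
The estate is divided into 5 equal shares of 1/5 among Akira, Yori, Midori, Noboru, Fumio.
Akira is living and takes 1/5.
Yori predeceased; the 1/5 allotted to Yori's branch passes to Yori's issue by representation.
The 1/5 is divided into 2 equal shares of 1/10 among Haruki, Yoshiko.
Haruki is living and takes 1/10.
Yoshiko predeceased; the 1/10 allotted to Yoshiko's branch passes to Yoshiko's issue by representation.
The 1/10 is divided into 2 equal shares of 1/20 among Isamu, Hana.
Isamu is living and takes 1/20.
Hana is living and takes 1/20.
Midori predeceased; the 1/5 allotted to Midori's branch passes to Midori's issue by representation.
The 1/5 is divided into 3 equal shares of 1/15 among Takeshi, Junko, Kaede.
Takeshi predeceased; the 1/15 allotted to Takeshi's branch passes to Takeshi's issue by representation.
The 1/15 is divided into 2 equal shares of 1/30 among Mariko, Satoshi.
Mariko is living and takes 1/30.
Satoshi is living and takes 1/30.
Junko is living and takes 1/15.
Kaede is living and takes 1/15.
Noboru is living and takes 1/5.
Fumio is living and takes 1/5.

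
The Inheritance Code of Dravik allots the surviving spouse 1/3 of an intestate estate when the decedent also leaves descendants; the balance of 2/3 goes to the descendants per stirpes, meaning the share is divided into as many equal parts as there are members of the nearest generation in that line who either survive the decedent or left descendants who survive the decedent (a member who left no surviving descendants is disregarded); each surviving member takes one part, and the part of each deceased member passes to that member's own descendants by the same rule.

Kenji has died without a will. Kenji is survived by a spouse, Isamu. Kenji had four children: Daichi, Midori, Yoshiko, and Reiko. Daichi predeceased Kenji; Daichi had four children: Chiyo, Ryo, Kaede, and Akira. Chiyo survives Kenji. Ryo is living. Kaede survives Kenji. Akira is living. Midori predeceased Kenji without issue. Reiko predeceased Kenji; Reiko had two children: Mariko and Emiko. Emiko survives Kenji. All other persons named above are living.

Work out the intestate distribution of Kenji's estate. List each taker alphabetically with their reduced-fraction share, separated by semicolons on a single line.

Isamu, as surviving spouse, takes 1/3.
The remaining 2/3 passes to Kenji's descendants per stirpes.
Midori left no surviving issue, so that branch lapses and is disregarded.
The 2/3 is divided into 3 equal shares of 2/9 among Daichi, Yoshiko, Reiko.
Daichi predeceased; the 2/9 allotted to Daichi's branch passes to Daichi's issue by representation.
The 2/9 is divided into 4 equal shares of 1/18 among Chiyo, Ryo, Kaede, Akira.
Chiyo is living and takes 1/18.
Ryo is living and takes 1/18.
Kaede is living and takes 1/18.
Akira is living and takes 1/18.
Yoshiko is living and takes 2/9.
Reiko predeceased; the 2/9 allotted to Reiko's branch passes to Reiko's issue by representation.
The 2/9 is divided into 2 equal shares of 1/9 among Mariko, Emiko.
Mariko is living and takes 1/9.
Emiko is living and takes 1/9.

Akira 1/18; Chiyo 1/18; Emiko 1/9; Isamu 1/3; Kaede 1/18; Mariko 1/9; Ryo 1/18; Yoshiko 2/9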